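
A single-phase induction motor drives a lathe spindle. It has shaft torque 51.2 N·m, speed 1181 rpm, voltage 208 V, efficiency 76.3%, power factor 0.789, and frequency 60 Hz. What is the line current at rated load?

ω = 2π×1181/60 = 123.7 rad/s; P_out = τω = 51.2 × 123.7 = 6333 W
P_in = P_out / η = 6333 / 0.763 = 8300 W
I = P_in / (V·cosφ) = 8300 / (208 × 0.789) = 50.6 A

50.6 A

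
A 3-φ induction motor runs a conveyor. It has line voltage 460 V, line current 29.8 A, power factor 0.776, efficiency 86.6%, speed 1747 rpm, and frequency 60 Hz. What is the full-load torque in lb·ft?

P_in = √3·V·I·cosφ = 1.732 × 460 × 29.8 × 0.776 = 18424 W
P_out = η·P_in = 0.866 × 18424 = 15955 W
n = 1747 rpm
ω = 2π×1747/60 = 182.9 rad/s
τ = P_out/ω = 15955/182.9 = 87.23 N·m
In lb·ft: 87.23/1.356 = 64.3 lb·ft

64.3 lb·ft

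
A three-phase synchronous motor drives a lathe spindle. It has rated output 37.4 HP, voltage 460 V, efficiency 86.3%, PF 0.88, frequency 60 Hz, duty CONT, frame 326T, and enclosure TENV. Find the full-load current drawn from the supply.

46.1 A

P_out = 37.4 × 746 = 27900 W
P_in = P_out / η = 27900 / 0.863 = 32329 W
I_L = P_in / (√3·V_L·cosφ) = 32329 / (1.732 × 460 × 0.88) = 46.1 A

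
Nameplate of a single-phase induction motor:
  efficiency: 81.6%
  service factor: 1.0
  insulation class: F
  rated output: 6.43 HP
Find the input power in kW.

P_out = 6.43 × 746 = 4797 W
P_in = P_out/η = 4797/0.816 = 5879 W = 5.88 kW

5.88 kW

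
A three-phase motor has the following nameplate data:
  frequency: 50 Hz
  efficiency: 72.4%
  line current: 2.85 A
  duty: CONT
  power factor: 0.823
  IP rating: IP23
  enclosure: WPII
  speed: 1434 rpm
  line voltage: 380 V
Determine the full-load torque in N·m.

P_in = √3·V·I·cosφ = 1.732 × 380 × 2.85 × 0.823 = 1544 W
P_out = η·P_in = 0.724 × 1544 = 1118 W
n = 1434 rpm
ω = 2π×1434/60 = 150.2 rad/s
τ = P_out/ω = 1118/150.2 = 7.44 N·m

7.44 N·m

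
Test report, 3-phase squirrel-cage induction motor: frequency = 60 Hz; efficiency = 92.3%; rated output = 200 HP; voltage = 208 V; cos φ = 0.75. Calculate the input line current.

P_out = 200 × 746 = 149200 W
P_in = P_out / η = 149200 / 0.923 = 161647 W
I_L = P_in / (√3·V_L·cosφ) = 161647 / (1.732 × 208 × 0.75) = 598 A

598 A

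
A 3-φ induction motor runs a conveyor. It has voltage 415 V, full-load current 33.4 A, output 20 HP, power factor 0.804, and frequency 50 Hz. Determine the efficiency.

77.3 %

P_out = 20 × 746 = 14920 W
P_in = √3·V_L·I_L·cosφ = 1.732 × 415 × 33.4 × 0.804 = 19302 W
η = P_out / P_in = 14920 / 19302 = 0.773 = 77.3%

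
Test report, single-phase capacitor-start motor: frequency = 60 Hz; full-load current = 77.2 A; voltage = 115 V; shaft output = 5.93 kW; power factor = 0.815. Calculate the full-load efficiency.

82.0 %

P_out = 5.93 kW = 5930 W
P_in = V·I·cosφ = 115 × 77.2 × 0.815 = 7236 W
η = P_out / P_in = 5930 / 7236 = 0.820 = 82.0%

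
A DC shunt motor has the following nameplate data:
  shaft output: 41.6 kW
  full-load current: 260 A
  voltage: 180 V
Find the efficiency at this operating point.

P_out = 41.6 kW = 41600 W
P_in = V·I = 180 × 260 = 46800 W
η = P_out / P_in = 41600 / 46800 = 0.889 = 88.9%

88.9 %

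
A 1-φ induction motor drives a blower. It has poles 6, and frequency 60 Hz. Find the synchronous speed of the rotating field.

n_s = 120f/p = 120×60/6 = 1200 rpm

1200 rpm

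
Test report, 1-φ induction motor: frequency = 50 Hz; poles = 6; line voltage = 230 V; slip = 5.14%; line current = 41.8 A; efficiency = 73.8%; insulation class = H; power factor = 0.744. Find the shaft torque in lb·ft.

39.2 lb·ft

P_in = V·I·cosφ = 230 × 41.8 × 0.744 = 7153 W
P_out = η·P_in = 0.738 × 7153 = 5279 W
n_s = 120×50/6 = 1000 rpm; n = 1000×(1−0.0514) = 949 rpm
ω = 2π×949/60 = 99.38 rad/s
τ = P_out/ω = 5279/99.38 = 53.12 N·m
In lb·ft: 53.12/1.356 = 39.2 lb·ft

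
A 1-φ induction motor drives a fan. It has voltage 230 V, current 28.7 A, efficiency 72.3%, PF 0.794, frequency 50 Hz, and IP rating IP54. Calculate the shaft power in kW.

P_in = V·I·cosφ = 230 × 28.7 × 0.794 = 5241 W
P_out = η·P_in = 0.723 × 5241 = 3789 W

3.79 kW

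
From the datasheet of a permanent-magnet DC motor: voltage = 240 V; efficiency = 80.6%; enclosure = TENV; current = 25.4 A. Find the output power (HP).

6.59 HP

P_in = V·I = 240 × 25.4 = 6096 W
P_out = η·P_in = 0.806 × 6096 = 4913 W
= 4913/746 = 6.59 HP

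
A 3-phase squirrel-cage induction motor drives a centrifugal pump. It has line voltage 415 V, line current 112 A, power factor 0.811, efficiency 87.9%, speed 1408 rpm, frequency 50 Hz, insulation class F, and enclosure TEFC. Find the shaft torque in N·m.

P_in = √3·V·I·cosφ = 1.732 × 415 × 112 × 0.811 = 65288 W
P_out = η·P_in = 0.879 × 65288 = 57388 W
n = 1408 rpm
ω = 2π×1408/60 = 147.4 rad/s
τ = P_out/ω = 57388/147.4 = 389 N·m

389 N·m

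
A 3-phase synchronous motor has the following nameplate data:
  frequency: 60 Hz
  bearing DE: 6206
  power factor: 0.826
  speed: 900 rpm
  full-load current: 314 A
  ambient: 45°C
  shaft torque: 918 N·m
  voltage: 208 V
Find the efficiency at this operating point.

ω = 2π × 900/60 = 94.25 rad/s; P_out = τω = 918 × 94.25 = 86522 W
P_in = √3·V_L·I_L·cosφ = 1.732 × 208 × 314 × 0.826 = 93437 W
η = P_out / P_in = 86522 / 93437 = 0.926 = 92.6%

92.6 %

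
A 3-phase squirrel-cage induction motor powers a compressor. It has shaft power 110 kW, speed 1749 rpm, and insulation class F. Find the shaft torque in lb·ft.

ω = 2π × 1749/60 = 183.2 rad/s
τ = P/ω = 110000/183.2 = 600.4 N·m
In lb·ft: 600.4/1.356 = 443 lb·ft

443 lb·ft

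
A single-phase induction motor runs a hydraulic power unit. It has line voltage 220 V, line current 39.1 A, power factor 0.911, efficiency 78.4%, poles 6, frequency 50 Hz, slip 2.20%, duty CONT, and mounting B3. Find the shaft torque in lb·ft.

44.2 lb·ft

P_in = V·I·cosφ = 220 × 39.1 × 0.911 = 7836 W
P_out = η·P_in = 0.784 × 7836 = 6143 W
n_s = 120×50/6 = 1000 rpm; n = 1000×(1−0.022) = 978 rpm
ω = 2π×978/60 = 102.4 rad/s
τ = P_out/ω = 6143/102.4 = 59.99 N·m
In lb·ft: 59.99/1.356 = 44.2 lb·ft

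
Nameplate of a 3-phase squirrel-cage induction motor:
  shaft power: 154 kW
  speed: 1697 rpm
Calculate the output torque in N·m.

867 N·m

ω = 2π × 1697/60 = 177.7 rad/s
τ = P/ω = 154000/177.7 = 867 N·m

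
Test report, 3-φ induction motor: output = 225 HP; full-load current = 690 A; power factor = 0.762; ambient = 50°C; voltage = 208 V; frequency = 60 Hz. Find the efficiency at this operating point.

P_out = 225 × 746 = 167850 W
P_in = √3·V_L·I_L·cosφ = 1.732 × 208 × 690 × 0.762 = 189415 W
η = P_out / P_in = 167850 / 189415 = 0.886 = 88.6%

88.6 %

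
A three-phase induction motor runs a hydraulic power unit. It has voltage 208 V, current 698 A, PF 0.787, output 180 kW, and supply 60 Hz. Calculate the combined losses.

17.9 kW

P_in = √3·V·I·cosφ = 1.732×208×698×0.787 = 197898 W
P_out = 180000 W
Losses = P_in − P_out = 197898 − 180000 = 17898 W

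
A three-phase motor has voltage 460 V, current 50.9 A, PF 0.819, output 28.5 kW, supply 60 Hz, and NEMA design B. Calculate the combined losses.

P_in = √3·V·I·cosφ = 1.732×460×50.9×0.819 = 33213 W
P_out = 28500 W
Losses = P_in − P_out = 33213 − 28500 = 4713 W

4710 W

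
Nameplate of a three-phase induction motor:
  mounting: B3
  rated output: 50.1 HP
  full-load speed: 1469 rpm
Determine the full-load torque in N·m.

P_out = 50.1 × 746 = 37375 W
ω = 2π × 1469/60 = 153.8 rad/s
τ = P_out/ω = 37375/153.8 = 243 N·m

243 N·m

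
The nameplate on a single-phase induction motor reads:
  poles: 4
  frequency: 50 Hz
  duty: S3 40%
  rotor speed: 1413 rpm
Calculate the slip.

n_s = 120f/p = 120×50/4 = 1500 rpm
s = (n_s − n)/n_s = (1500 − 1413)/1500 = 0.0580

5.8 %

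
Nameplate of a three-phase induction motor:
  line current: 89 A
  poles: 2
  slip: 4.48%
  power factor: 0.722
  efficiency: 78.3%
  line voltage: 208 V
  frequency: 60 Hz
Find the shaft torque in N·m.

50.3 N·m

P_in = √3·V·I·cosφ = 1.732 × 208 × 89 × 0.722 = 23149 W
P_out = η·P_in = 0.783 × 23149 = 18126 W
n_s = 120×60/2 = 3600 rpm; n = 3600×(1−0.0448) = 3439 rpm
ω = 2π×3439/60 = 360.1 rad/s
τ = P_out/ω = 18126/360.1 = 50.3 N·m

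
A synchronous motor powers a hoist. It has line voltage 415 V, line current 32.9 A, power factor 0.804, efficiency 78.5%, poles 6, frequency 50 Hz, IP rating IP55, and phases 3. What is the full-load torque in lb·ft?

105 lb·ft

P_in = √3·V·I·cosφ = 1.732 × 415 × 32.9 × 0.804 = 19013 W
P_out = η·P_in = 0.785 × 19013 = 14925 W
n = n_s = 120×50/6 = 1000 rpm (synchronous)
ω = 2π×1000/60 = 104.7 rad/s
τ = P_out/ω = 14925/104.7 = 142.6 N·m
In lb·ft: 142.6/1.356 = 105 lb·ft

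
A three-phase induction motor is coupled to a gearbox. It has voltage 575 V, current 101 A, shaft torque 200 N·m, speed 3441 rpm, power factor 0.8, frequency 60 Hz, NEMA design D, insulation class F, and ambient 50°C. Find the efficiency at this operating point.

ω = 2π × 3441/60 = 360.3 rad/s; P_out = τω = 200 × 360.3 = 72060 W
P_in = √3·V_L·I_L·cosφ = 1.732 × 575 × 101 × 0.8 = 80469 W
η = P_out / P_in = 72060 / 80469 = 0.896 = 89.6%

89.6 %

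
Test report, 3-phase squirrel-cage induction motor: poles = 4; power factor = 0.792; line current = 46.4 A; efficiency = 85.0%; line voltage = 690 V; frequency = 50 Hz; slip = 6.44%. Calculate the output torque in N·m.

254 N·m

P_in = √3·V·I·cosφ = 1.732 × 690 × 46.4 × 0.792 = 43918 W
P_out = η·P_in = 0.85 × 43918 = 37330 W
n_s = 120×50/4 = 1500 rpm; n = 1500×(1−0.0644) = 1403 rpm
ω = 2π×1403/60 = 146.9 rad/s
τ = P_out/ω = 37330/146.9 = 254 N·m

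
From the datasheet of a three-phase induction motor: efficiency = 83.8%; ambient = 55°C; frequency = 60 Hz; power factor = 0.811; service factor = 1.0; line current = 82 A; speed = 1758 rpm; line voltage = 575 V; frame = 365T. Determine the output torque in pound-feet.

P_in = √3·V·I·cosφ = 1.732 × 575 × 82 × 0.811 = 66229 W
P_out = η·P_in = 0.838 × 66229 = 55500 W
n = 1758 rpm
ω = 2π×1758/60 = 184.1 rad/s
τ = P_out/ω = 55500/184.1 = 301.5 N·m
In lb·ft: 301.5/1.356 = 222 lb·ft

222 lb·ft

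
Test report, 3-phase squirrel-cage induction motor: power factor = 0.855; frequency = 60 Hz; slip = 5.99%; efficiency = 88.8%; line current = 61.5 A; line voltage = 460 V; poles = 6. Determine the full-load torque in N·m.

P_in = √3·V·I·cosφ = 1.732 × 460 × 61.5 × 0.855 = 41894 W
P_out = η·P_in = 0.888 × 41894 = 37202 W
n_s = 120×60/6 = 1200 rpm; n = 1200×(1−0.0599) = 1128 rpm
ω = 2π×1128/60 = 118.1 rad/s
τ = P_out/ω = 37202/118.1 = 315 N·m

315 N·m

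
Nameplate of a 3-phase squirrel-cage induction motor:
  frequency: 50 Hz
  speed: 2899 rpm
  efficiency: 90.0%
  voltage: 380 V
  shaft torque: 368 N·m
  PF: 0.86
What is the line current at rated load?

219 A

ω = 2π×2899/60 = 303.6 rad/s; P_out = τω = 368 × 303.6 = 111725 W
P_in = P_out / η = 111725 / 0.900 = 124139 W
I_L = P_in / (√3·V_L·cosφ) = 124139 / (1.732 × 380 × 0.86) = 219 A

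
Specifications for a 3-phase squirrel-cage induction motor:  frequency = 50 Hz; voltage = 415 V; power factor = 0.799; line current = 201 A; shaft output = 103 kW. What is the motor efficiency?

89.2 %

P_out = 103 kW = 103000 W
P_in = √3·V_L·I_L·cosφ = 1.732 × 415 × 201 × 0.799 = 115435 W
η = P_out / P_in = 103000 / 115435 = 0.892 = 89.2%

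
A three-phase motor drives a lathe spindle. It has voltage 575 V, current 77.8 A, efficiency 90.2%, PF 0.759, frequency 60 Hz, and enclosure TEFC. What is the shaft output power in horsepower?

P_in = √3·V·I·cosφ = 1.732 × 575 × 77.8 × 0.759 = 58808 W
P_out = η·P_in = 0.902 × 58808 = 53045 W
= 53045/746 = 71.1 HP

71.1 HP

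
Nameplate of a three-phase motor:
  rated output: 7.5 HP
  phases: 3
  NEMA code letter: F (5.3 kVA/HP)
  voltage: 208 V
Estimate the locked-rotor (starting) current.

S_LR = 5.3 × 7.5 = 39.75 kVA
I_LR = S_LR/(√3·V_L) = 39750/(1.732×208) = 110 A

110 A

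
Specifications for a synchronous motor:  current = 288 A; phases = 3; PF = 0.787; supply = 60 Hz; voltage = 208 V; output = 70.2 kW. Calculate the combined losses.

P_in = √3·V·I·cosφ = 1.732×208×288×0.787 = 81654 W
P_out = 70200 W
Losses = P_in − P_out = 81654 − 70200 = 11454 W

11500 W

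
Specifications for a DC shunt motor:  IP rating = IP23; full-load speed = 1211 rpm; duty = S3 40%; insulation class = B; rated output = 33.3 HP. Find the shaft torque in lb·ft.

P_out = 33.3 × 746 = 24842 W
ω = 2π × 1211/60 = 126.8 rad/s
τ = P_out/ω = 24842/126.8 = 195.9 N·m
In lb·ft: 195.9/1.356 = 144 lb·ft

144 lb·ft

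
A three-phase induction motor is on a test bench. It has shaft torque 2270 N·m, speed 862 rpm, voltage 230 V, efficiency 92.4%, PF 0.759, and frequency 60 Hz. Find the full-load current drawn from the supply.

ω = 2π×862/60 = 90.27 rad/s; P_out = τω = 2270 × 90.27 = 204913 W
P_in = P_out / η = 204913 / 0.924 = 221767 W
I_L = P_in / (√3·V_L·cosφ) = 221767 / (1.732 × 230 × 0.759) = 733 A

733 A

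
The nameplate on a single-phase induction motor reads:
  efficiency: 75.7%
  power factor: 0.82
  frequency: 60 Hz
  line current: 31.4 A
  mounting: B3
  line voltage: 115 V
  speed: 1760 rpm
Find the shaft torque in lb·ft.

P_in = V·I·cosφ = 115 × 31.4 × 0.82 = 2961 W
P_out = η·P_in = 0.757 × 2961 = 2241 W
n = 1760 rpm
ω = 2π×1760/60 = 184.3 rad/s
τ = P_out/ω = 2241/184.3 = 12.16 N·m
In lb·ft: 12.16/1.356 = 8.97 lb·ft

8.97 lb·ft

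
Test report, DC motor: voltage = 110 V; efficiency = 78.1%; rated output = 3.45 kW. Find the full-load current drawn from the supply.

40.2 A

P_out = 3.45 kW = 3450 W
P_in = P_out / η = 3450 / 0.781 = 4417 W
I = P_in / V = 4417 / 110 = 40.2 A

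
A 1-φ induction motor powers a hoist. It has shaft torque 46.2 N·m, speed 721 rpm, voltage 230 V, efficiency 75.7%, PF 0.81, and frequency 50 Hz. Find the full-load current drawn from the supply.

24.7 A

ω = 2π×721/60 = 75.5 rad/s; P_out = τω = 46.2 × 75.5 = 3488 W
P_in = P_out / η = 3488 / 0.757 = 4608 W
I = P_in / (V·cosφ) = 4608 / (230 × 0.81) = 24.7 A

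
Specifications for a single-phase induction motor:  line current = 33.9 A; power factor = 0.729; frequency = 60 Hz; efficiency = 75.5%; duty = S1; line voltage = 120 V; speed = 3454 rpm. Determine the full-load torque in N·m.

P_in = V·I·cosφ = 120 × 33.9 × 0.729 = 2966 W
P_out = η·P_in = 0.755 × 2966 = 2239 W
n = 3454 rpm
ω = 2π×3454/60 = 361.7 rad/s
τ = P_out/ω = 2239/361.7 = 6.19 N·m

6.19 N·m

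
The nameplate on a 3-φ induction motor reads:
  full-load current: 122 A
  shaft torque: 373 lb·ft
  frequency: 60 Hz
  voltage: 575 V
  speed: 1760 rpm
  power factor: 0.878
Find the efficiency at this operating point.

τ = 373 lb·ft × 1.356 = 505.8 N·m
ω = 2π × 1760/60 = 184.3 rad/s; P_out = τω = 505.8 × 184.3 = 93219 W
P_in = √3·V_L·I_L·cosφ = 1.732 × 575 × 122 × 0.878 = 106677 W
η = P_out / P_in = 93219 / 106677 = 0.874 = 87.4%

87.4 %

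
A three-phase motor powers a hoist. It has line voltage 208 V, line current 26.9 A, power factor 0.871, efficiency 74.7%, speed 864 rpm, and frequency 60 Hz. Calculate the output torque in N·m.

69.7 N·m

P_in = √3·V·I·cosφ = 1.732 × 208 × 26.9 × 0.871 = 8441 W
P_out = η·P_in = 0.747 × 8441 = 6305 W
n = 864 rpm
ω = 2π×864/60 = 90.48 rad/s
τ = P_out/ω = 6305/90.48 = 69.7 N·m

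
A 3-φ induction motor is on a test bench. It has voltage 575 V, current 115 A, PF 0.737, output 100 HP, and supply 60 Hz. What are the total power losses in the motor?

P_in = √3·V·I·cosφ = 1.732×575×115×0.737 = 84408 W
P_out = 100×746 = 74600 W
Losses = P_in − P_out = 84408 − 74600 = 9808 W

9.81 kW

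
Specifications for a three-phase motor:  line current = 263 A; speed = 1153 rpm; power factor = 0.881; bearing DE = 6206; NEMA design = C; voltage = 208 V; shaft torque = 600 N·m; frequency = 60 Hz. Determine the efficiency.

ω = 2π × 1153/60 = 120.7 rad/s; P_out = τω = 600 × 120.7 = 72420 W
P_in = √3·V_L·I_L·cosφ = 1.732 × 208 × 263 × 0.881 = 83472 W
η = P_out / P_in = 72420 / 83472 = 0.868 = 86.8%

86.8 %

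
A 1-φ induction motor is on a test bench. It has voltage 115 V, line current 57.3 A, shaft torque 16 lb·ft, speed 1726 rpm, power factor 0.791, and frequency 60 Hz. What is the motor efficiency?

75.2 %

τ = 16 lb·ft × 1.356 = 21.7 N·m
ω = 2π × 1726/60 = 180.7 rad/s; P_out = τω = 21.7 × 180.7 = 3921 W
P_in = V·I·cosφ = 115 × 57.3 × 0.791 = 5212 W
η = P_out / P_in = 3921 / 5212 = 0.752 = 75.2%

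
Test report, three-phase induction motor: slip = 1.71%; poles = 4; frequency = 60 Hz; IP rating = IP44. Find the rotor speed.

n_s = 120f/p = 120×60/4 = 1800 rpm
n = n_s(1 − s) = 1800 × (1 − 0.0171) = 1769 rpm

1769 rpm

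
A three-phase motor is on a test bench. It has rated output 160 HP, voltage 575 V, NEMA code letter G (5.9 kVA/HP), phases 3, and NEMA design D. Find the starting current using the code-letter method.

948 A

S_LR = 5.9 × 160 = 944 kVA
I_LR = S_LR/(√3·V_L) = 944000/(1.732×575) = 948 A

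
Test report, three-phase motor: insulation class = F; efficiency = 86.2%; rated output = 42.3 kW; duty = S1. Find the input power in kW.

P_out = 42300 W
P_in = P_out/η = 42300/0.862 = 49072 W = 49.1 kW

49.1 kW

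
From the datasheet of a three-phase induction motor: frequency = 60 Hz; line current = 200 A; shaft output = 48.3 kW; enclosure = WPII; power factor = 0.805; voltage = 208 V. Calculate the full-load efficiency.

83.3 %

P_out = 48.3 kW = 48300 W
P_in = √3·V_L·I_L·cosφ = 1.732 × 208 × 200 × 0.805 = 58001 W
η = P_out / P_in = 48300 / 58001 = 0.833 = 83.3%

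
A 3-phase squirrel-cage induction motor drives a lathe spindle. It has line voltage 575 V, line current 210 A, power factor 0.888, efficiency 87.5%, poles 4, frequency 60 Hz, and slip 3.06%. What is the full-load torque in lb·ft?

656 lb·ft

P_in = √3·V·I·cosφ = 1.732 × 575 × 210 × 0.888 = 185715 W
P_out = η·P_in = 0.875 × 185715 = 162501 W
n_s = 120×60/4 = 1800 rpm; n = 1800×(1−0.0306) = 1745 rpm
ω = 2π×1745/60 = 182.7 rad/s
τ = P_out/ω = 162501/182.7 = 889.4 N·m
In lb·ft: 889.4/1.356 = 656 lb·ft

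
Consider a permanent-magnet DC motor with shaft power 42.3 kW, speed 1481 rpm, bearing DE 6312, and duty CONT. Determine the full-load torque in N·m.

ω = 2π × 1481/60 = 155.1 rad/s
τ = P/ω = 42300/155.1 = 273 N·m

273 N·m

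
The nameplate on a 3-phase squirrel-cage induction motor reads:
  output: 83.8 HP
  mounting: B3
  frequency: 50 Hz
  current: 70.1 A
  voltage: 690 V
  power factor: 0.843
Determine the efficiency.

88.5 %

P_out = 83.8 × 746 = 62515 W
P_in = √3·V_L·I_L·cosφ = 1.732 × 690 × 70.1 × 0.843 = 70622 W
η = P_out / P_in = 62515 / 70622 = 0.885 = 88.5%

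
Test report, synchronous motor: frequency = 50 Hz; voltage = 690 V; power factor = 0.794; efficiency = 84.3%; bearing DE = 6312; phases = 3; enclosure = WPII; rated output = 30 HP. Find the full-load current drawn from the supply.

P_out = 30 × 746 = 22380 W
P_in = P_out / η = 22380 / 0.843 = 26548 W
I_L = P_in / (√3·V_L·cosφ) = 26548 / (1.732 × 690 × 0.794) = 28 A

28 A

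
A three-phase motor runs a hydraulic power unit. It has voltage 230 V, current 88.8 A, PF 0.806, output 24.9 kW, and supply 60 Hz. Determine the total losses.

P_in = √3·V·I·cosφ = 1.732×230×88.8×0.806 = 28512 W
P_out = 24900 W
Losses = P_in − P_out = 28512 − 24900 = 3612 W

3.61 kW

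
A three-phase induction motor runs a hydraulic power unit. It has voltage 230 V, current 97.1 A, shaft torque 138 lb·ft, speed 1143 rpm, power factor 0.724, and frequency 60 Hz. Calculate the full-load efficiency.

τ = 138 lb·ft × 1.356 = 187.1 N·m
ω = 2π × 1143/60 = 119.7 rad/s; P_out = τω = 187.1 × 119.7 = 22396 W
P_in = √3·V_L·I_L·cosφ = 1.732 × 230 × 97.1 × 0.724 = 28005 W
η = P_out / P_in = 22396 / 28005 = 0.800 = 80.0%

80.0 %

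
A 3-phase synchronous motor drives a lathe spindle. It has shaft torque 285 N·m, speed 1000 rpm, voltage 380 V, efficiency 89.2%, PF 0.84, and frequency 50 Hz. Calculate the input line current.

60.5 A

ω = 2π×1000/60 = 104.7 rad/s; P_out = τω = 285 × 104.7 = 29840 W
P_in = P_out / η = 29840 / 0.892 = 33453 W
I_L = P_in / (√3·V_L·cosφ) = 33453 / (1.732 × 380 × 0.84) = 60.5 A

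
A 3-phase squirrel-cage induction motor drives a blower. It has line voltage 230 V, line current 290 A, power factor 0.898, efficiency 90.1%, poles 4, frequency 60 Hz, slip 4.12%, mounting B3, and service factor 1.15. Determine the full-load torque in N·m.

517 N·m

P_in = √3·V·I·cosφ = 1.732 × 230 × 290 × 0.898 = 103741 W
P_out = η·P_in = 0.901 × 103741 = 93471 W
n_s = 120×60/4 = 1800 rpm; n = 1800×(1−0.0412) = 1726 rpm
ω = 2π×1726/60 = 180.7 rad/s
τ = P_out/ω = 93471/180.7 = 517 N·m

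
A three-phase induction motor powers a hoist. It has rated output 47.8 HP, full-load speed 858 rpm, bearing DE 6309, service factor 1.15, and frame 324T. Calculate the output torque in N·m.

P_out = 47.8 × 746 = 35659 W
ω = 2π × 858/60 = 89.85 rad/s
τ = P_out/ω = 35659/89.85 = 397 N·m

397 N·m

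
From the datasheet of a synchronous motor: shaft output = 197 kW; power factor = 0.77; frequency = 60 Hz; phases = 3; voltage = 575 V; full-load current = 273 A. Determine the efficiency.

P_out = 197 kW = 197000 W
P_in = √3·V_L·I_L·cosφ = 1.732 × 575 × 273 × 0.77 = 209348 W
η = P_out / P_in = 197000 / 209348 = 0.941 = 94.1%

94.1 %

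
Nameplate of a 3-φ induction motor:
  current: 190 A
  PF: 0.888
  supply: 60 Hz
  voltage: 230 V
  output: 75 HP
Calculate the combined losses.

11300 W

P_in = √3·V·I·cosφ = 1.732×230×190×0.888 = 67211 W
P_out = 75×746 = 55950 W
Losses = P_in − P_out = 67211 − 55950 = 11261 W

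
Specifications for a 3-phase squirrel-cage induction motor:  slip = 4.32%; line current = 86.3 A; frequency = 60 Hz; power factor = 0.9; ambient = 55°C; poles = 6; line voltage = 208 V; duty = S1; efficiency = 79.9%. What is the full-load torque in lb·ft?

137 lb·ft

P_in = √3·V·I·cosφ = 1.732 × 208 × 86.3 × 0.9 = 27981 W
P_out = η·P_in = 0.799 × 27981 = 22357 W
n_s = 120×60/6 = 1200 rpm; n = 1200×(1−0.0432) = 1148 rpm
ω = 2π×1148/60 = 120.2 rad/s
τ = P_out/ω = 22357/120.2 = 186 N·m
In lb·ft: 186/1.356 = 137 lb·ft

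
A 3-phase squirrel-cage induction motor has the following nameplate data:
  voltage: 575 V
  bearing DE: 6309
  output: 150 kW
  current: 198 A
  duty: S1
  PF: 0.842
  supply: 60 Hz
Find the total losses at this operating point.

P_in = √3·V·I·cosφ = 1.732×575×198×0.842 = 166032 W
P_out = 150000 W
Losses = P_in − P_out = 166032 − 150000 = 16032 W

16000 W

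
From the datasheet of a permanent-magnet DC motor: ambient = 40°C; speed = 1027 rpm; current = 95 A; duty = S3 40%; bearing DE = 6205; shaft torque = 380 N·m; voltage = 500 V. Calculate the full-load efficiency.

86.0 %

ω = 2π × 1027/60 = 107.5 rad/s; P_out = τω = 380 × 107.5 = 40850 W
P_in = V·I = 500 × 95 = 47500 W
η = P_out / P_in = 40850 / 47500 = 0.860 = 86.0%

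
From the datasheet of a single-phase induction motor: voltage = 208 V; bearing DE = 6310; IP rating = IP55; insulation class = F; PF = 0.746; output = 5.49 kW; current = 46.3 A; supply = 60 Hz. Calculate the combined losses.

1.69 kW

P_in = V·I·cosφ = 208×46.3×0.746 = 7184 W
P_out = 5490 W
Losses = P_in − P_out = 7184 − 5490 = 1694 W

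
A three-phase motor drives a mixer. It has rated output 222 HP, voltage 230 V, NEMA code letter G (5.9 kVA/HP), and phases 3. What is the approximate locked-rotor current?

S_LR = 5.9 × 222 = 1309.8 kVA
I_LR = S_LR/(√3·V_L) = 1309800/(1.732×230) = 3290 A

3290 A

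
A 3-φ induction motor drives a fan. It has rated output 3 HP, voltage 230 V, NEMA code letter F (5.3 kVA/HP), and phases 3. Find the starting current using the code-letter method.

S_LR = 5.3 × 3 = 15.9 kVA
I_LR = S_LR/(√3·V_L) = 15900/(1.732×230) = 39.9 A

39.9 A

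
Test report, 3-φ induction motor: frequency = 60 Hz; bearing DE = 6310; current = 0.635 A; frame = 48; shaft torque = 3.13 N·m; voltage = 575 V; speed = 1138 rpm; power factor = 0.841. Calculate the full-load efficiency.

ω = 2π × 1138/60 = 119.2 rad/s; P_out = τω = 3.13 × 119.2 = 373 W
P_in = √3·V_L·I_L·cosφ = 1.732 × 575 × 0.635 × 0.841 = 532 W
η = P_out / P_in = 373 / 532 = 0.701 = 70.1%

70.1 %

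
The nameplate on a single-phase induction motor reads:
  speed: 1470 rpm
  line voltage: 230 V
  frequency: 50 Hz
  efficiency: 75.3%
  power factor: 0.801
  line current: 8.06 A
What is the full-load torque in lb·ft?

P_in = V·I·cosφ = 230 × 8.06 × 0.801 = 1485 W
P_out = η·P_in = 0.753 × 1485 = 1118 W
n = 1470 rpm
ω = 2π×1470/60 = 153.9 rad/s
τ = P_out/ω = 1118/153.9 = 7.264 N·m
In lb·ft: 7.264/1.356 = 5.36 lb·ft

5.36 lb·ft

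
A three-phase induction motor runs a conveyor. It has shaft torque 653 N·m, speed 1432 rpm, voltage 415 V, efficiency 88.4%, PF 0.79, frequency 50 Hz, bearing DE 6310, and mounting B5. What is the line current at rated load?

ω = 2π×1432/60 = 150 rad/s; P_out = τω = 653 × 150 = 97950 W
P_in = P_out / η = 97950 / 0.884 = 110803 W
I_L = P_in / (√3·V_L·cosφ) = 110803 / (1.732 × 415 × 0.79) = 195 A

195 A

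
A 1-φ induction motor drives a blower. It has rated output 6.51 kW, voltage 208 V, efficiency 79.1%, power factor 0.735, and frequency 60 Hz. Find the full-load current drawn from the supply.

P_out = 6.51 kW = 6510 W
P_in = P_out / η = 6510 / 0.791 = 8230 W
I = P_in / (V·cosφ) = 8230 / (208 × 0.735) = 53.8 A

53.8 A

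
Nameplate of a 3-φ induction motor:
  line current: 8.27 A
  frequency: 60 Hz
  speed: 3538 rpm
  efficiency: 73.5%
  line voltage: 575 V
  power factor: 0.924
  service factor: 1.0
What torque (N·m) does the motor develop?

15.1 N·m

P_in = √3·V·I·cosφ = 1.732 × 575 × 8.27 × 0.924 = 7610 W
P_out = η·P_in = 0.735 × 7610 = 5593 W
n = 3538 rpm
ω = 2π×3538/60 = 370.5 rad/s
τ = P_out/ω = 5593/370.5 = 15.1 N·m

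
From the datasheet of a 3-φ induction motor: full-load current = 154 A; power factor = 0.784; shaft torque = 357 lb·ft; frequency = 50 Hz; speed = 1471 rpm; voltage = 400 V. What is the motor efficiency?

τ = 357 lb·ft × 1.356 = 484.1 N·m
ω = 2π × 1471/60 = 154 rad/s; P_out = τω = 484.1 × 154 = 74551 W
P_in = √3·V_L·I_L·cosφ = 1.732 × 400 × 154 × 0.784 = 83646 W
η = P_out / P_in = 74551 / 83646 = 0.891 = 89.1%

89.1 %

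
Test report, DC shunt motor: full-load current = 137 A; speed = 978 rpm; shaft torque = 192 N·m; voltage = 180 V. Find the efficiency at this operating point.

79.7 %

ω = 2π × 978/60 = 102.4 rad/s; P_out = τω = 192 × 102.4 = 19661 W
P_in = V·I = 180 × 137 = 24660 W
η = P_out / P_in = 19661 / 24660 = 0.797 = 79.7%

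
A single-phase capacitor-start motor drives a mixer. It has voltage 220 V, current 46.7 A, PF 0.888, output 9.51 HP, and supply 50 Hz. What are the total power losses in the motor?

P_in = V·I·cosφ = 220×46.7×0.888 = 9123 W
P_out = 9.51×746 = 7094 W
Losses = P_in − P_out = 9123 − 7094 = 2029 W

2.03 kW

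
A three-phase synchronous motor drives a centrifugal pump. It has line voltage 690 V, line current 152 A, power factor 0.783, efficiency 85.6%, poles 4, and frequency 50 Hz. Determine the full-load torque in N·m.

775 N·m

P_in = √3·V·I·cosφ = 1.732 × 690 × 152 × 0.783 = 142234 W
P_out = η·P_in = 0.856 × 142234 = 121752 W
n = n_s = 120×50/4 = 1500 rpm (synchronous)
ω = 2π×1500/60 = 157.1 rad/s
τ = P_out/ω = 121752/157.1 = 775 N·m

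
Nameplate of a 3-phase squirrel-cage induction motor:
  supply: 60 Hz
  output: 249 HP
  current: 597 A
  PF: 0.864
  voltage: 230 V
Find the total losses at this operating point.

P_in = √3·V·I·cosφ = 1.732×230×597×0.864 = 205477 W
P_out = 249×746 = 185754 W
Losses = P_in − P_out = 205477 − 185754 = 19723 W

19700 W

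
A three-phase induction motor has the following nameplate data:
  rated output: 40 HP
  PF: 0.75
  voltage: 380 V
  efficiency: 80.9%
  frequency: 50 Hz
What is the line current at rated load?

74.7 A

P_out = 40 × 746 = 29840 W
P_in = P_out / η = 29840 / 0.809 = 36885 W
I_L = P_in / (√3·V_L·cosφ) = 36885 / (1.732 × 380 × 0.75) = 74.7 A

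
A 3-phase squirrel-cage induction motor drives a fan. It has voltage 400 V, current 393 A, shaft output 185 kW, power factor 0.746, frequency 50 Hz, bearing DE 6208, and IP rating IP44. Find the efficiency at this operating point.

91.1 %

P_out = 185 kW = 185000 W
P_in = √3·V_L·I_L·cosφ = 1.732 × 400 × 393 × 0.746 = 203114 W
η = P_out / P_in = 185000 / 203114 = 0.911 = 91.1%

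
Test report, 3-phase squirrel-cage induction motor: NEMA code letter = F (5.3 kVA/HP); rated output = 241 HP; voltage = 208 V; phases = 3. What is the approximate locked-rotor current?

S_LR = 5.3 × 241 = 1277.3 kVA
I_LR = S_LR/(√3·V_L) = 1277300/(1.732×208) = 3550 A

3550 A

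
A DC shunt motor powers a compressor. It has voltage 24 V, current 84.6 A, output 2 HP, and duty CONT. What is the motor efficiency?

73.5 %

P_out = 2 × 746 = 1492 W
P_in = V·I = 24 × 84.6 = 2030 W
η = P_out / P_in = 1492 / 2030 = 0.735 = 73.5%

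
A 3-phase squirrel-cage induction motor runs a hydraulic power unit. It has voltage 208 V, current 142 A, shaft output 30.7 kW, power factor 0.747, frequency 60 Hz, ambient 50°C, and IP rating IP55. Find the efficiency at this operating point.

80.3 %

P_out = 30.7 kW = 30700 W
P_in = √3·V_L·I_L·cosφ = 1.732 × 208 × 142 × 0.747 = 38214 W
η = P_out / P_in = 30700 / 38214 = 0.803 = 80.3%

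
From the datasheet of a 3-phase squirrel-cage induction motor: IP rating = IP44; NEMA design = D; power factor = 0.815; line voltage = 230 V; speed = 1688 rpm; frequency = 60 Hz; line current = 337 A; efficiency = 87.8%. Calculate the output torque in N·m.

P_in = √3·V·I·cosφ = 1.732 × 230 × 337 × 0.815 = 109412 W
P_out = η·P_in = 0.878 × 109412 = 96064 W
n = 1688 rpm
ω = 2π×1688/60 = 176.8 rad/s
τ = P_out/ω = 96064/176.8 = 543 N·m

543 N·m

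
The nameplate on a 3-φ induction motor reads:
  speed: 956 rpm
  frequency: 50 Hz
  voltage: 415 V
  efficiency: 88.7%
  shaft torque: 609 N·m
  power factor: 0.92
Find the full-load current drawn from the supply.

ω = 2π×956/60 = 100.1 rad/s; P_out = τω = 609 × 100.1 = 60961 W
P_in = P_out / η = 60961 / 0.887 = 68727 W
I_L = P_in / (√3·V_L·cosφ) = 68727 / (1.732 × 415 × 0.92) = 104 A

104 A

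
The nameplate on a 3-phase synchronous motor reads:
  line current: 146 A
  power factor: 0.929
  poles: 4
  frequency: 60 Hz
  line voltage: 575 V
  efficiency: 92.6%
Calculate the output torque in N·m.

P_in = √3·V·I·cosφ = 1.732 × 575 × 146 × 0.929 = 135078 W
P_out = η·P_in = 0.926 × 135078 = 125082 W
n = n_s = 120×60/4 = 1800 rpm (synchronous)
ω = 2π×1800/60 = 188.5 rad/s
τ = P_out/ω = 125082/188.5 = 664 N·m

664 N·m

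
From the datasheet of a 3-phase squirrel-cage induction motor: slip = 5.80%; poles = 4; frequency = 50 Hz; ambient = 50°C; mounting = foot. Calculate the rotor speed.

1413 rpm

n_s = 120f/p = 120×50/4 = 1500 rpm
n = n_s(1 − s) = 1500 × (1 − 0.058) = 1413 rpm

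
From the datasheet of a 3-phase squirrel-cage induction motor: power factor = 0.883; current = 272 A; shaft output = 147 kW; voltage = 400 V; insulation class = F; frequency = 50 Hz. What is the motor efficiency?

88.3 %

P_out = 147 kW = 147000 W
P_in = √3·V_L·I_L·cosφ = 1.732 × 400 × 272 × 0.883 = 166394 W
η = P_out / P_in = 147000 / 166394 = 0.883 = 88.3%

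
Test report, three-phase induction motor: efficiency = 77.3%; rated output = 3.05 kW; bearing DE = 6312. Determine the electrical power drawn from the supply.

3.95 kW

P_out = 3050 W
P_in = P_out/η = 3050/0.773 = 3946 W = 3.95 kW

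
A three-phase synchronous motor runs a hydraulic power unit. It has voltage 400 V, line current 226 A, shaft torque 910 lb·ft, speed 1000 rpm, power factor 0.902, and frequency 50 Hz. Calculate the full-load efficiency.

91.5 %

τ = 910 lb·ft × 1.356 = 1234 N·m
ω = 2π × 1000/60 = 104.7 rad/s; P_out = τω = 1234 × 104.7 = 129200 W
P_in = √3·V_L·I_L·cosφ = 1.732 × 400 × 226 × 0.902 = 141229 W
η = P_out / P_in = 129200 / 141229 = 0.915 = 91.5%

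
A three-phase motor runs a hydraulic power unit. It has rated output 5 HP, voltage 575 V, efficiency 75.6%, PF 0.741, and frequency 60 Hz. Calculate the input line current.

P_out = 5 × 746 = 3730 W
P_in = P_out / η = 3730 / 0.756 = 4934 W
I_L = P_in / (√3·V_L·cosφ) = 4934 / (1.732 × 575 × 0.741) = 6.69 A

6.69 A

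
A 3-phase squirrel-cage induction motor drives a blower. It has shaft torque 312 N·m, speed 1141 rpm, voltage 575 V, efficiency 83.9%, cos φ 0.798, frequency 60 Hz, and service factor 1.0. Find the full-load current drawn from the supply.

55.9 A

ω = 2π×1141/60 = 119.5 rad/s; P_out = τω = 312 × 119.5 = 37284 W
P_in = P_out / η = 37284 / 0.839 = 44439 W
I_L = P_in / (√3·V_L·cosφ) = 44439 / (1.732 × 575 × 0.798) = 55.9 A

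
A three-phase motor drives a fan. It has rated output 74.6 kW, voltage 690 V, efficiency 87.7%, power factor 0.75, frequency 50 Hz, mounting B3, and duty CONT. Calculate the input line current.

P_out = 74.6 kW = 74600 W
P_in = P_out / η = 74600 / 0.877 = 85063 W
I_L = P_in / (√3·V_L·cosφ) = 85063 / (1.732 × 690 × 0.75) = 94.9 A

94.9 A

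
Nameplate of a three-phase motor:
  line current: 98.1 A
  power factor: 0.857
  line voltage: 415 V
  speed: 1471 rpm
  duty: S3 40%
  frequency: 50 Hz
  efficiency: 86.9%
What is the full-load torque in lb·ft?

P_in = √3·V·I·cosφ = 1.732 × 415 × 98.1 × 0.857 = 60429 W
P_out = η·P_in = 0.869 × 60429 = 52513 W
n = 1471 rpm
ω = 2π×1471/60 = 154 rad/s
τ = P_out/ω = 52513/154 = 341 N·m
In lb·ft: 341/1.356 = 251 lb·ft

251 lb·ft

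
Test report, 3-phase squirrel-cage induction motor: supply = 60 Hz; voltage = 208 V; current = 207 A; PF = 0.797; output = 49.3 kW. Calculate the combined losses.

10.1 kW

P_in = √3·V·I·cosφ = 1.732×208×207×0.797 = 59435 W
P_out = 49300 W
Losses = P_in − P_out = 59435 − 49300 = 10135 W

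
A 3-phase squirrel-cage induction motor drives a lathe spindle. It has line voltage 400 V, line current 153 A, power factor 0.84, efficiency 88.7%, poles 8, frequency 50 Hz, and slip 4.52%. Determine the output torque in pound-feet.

777 lb·ft

P_in = √3·V·I·cosφ = 1.732 × 400 × 153 × 0.84 = 89039 W
P_out = η·P_in = 0.887 × 89039 = 78978 W
n_s = 120×50/8 = 750 rpm; n = 750×(1−0.0452) = 716 rpm
ω = 2π×716/60 = 74.98 rad/s
τ = P_out/ω = 78978/74.98 = 1053 N·m
In lb·ft: 1053/1.356 = 777 lb·ft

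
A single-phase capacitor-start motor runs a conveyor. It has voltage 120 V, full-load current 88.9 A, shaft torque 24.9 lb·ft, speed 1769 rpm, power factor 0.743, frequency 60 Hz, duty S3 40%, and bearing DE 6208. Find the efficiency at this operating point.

78.9 %

τ = 24.9 lb·ft × 1.356 = 33.76 N·m
ω = 2π × 1769/60 = 185.2 rad/s; P_out = τω = 33.76 × 185.2 = 6252 W
P_in = V·I·cosφ = 120 × 88.9 × 0.743 = 7926 W
η = P_out / P_in = 6252 / 7926 = 0.789 = 78.9%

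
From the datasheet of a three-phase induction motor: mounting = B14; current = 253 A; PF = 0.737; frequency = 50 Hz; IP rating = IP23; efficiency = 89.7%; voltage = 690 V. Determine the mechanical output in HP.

268 HP

P_in = √3·V·I·cosφ = 1.732 × 690 × 253 × 0.737 = 222836 W
P_out = η·P_in = 0.897 × 222836 = 199884 W
= 199884/746 = 268 HP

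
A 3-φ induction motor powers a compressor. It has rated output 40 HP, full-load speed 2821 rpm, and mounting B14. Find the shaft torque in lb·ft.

P_out = 40 × 746 = 29840 W
ω = 2π × 2821/60 = 295.4 rad/s
τ = P_out/ω = 29840/295.4 = 101 N·m
In lb·ft: 101/1.356 = 74.5 lb·ft

74.5 lb·ft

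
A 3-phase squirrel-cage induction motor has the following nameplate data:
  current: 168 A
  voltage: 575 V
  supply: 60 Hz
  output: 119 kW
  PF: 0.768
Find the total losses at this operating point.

P_in = √3·V·I·cosφ = 1.732×575×168×0.768 = 128495 W
P_out = 119000 W
Losses = P_in − P_out = 128495 − 119000 = 9495 W

9.5 kW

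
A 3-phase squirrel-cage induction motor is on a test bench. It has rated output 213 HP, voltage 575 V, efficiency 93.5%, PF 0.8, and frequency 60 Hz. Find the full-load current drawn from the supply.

P_out = 213 × 746 = 158898 W
P_in = P_out / η = 158898 / 0.935 = 169944 W
I_L = P_in / (√3·V_L·cosφ) = 169944 / (1.732 × 575 × 0.8) = 213 A

213 A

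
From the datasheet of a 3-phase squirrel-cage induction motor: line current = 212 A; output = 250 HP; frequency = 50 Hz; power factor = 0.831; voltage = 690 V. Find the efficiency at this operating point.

P_out = 250 × 746 = 186500 W
P_in = √3·V_L·I_L·cosφ = 1.732 × 690 × 212 × 0.831 = 210540 W
η = P_out / P_in = 186500 / 210540 = 0.886 = 88.6%

88.6 %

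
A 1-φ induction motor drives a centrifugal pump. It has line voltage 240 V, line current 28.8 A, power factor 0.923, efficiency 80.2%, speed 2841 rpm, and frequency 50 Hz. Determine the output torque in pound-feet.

P_in = V·I·cosφ = 240 × 28.8 × 0.923 = 6380 W
P_out = η·P_in = 0.802 × 6380 = 5117 W
n = 2841 rpm
ω = 2π×2841/60 = 297.5 rad/s
τ = P_out/ω = 5117/297.5 = 17.2 N·m
In lb·ft: 17.2/1.356 = 12.7 lb·ft

12.7 lb·ft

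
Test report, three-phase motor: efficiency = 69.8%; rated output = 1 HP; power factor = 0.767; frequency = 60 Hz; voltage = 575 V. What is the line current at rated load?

1.4 A

P_out = 1 × 746 = 746 W
P_in = P_out / η = 746 / 0.698 = 1069 W
I_L = P_in / (√3·V_L·cosφ) = 1069 / (1.732 × 575 × 0.767) = 1.4 A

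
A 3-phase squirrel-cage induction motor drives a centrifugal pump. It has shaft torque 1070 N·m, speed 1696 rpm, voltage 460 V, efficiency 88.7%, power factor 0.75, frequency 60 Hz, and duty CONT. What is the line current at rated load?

359 A

ω = 2π×1696/60 = 177.6 rad/s; P_out = τω = 1070 × 177.6 = 190032 W
P_in = P_out / η = 190032 / 0.887 = 214241 W
I_L = P_in / (√3·V_L·cosφ) = 214241 / (1.732 × 460 × 0.75) = 359 A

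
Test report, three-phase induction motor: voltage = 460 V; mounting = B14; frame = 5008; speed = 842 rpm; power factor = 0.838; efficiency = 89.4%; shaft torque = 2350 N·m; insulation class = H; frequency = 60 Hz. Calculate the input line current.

347 A

ω = 2π×842/60 = 88.17 rad/s; P_out = τω = 2350 × 88.17 = 207200 W
P_in = P_out / η = 207200 / 0.894 = 231767 W
I_L = P_in / (√3·V_L·cosφ) = 231767 / (1.732 × 460 × 0.838) = 347 A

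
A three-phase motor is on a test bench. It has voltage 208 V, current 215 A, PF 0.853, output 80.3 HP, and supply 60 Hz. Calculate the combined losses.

6.17 kW

P_in = √3·V·I·cosφ = 1.732×208×215×0.853 = 66069 W
P_out = 80.3×746 = 59904 W
Losses = P_in − P_out = 66069 − 59904 = 6165 W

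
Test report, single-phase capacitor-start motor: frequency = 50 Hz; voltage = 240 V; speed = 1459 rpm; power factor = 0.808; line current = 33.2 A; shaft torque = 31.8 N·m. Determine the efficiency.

75.5 %

ω = 2π × 1459/60 = 152.8 rad/s; P_out = τω = 31.8 × 152.8 = 4859 W
P_in = V·I·cosφ = 240 × 33.2 × 0.808 = 6438 W
η = P_out / P_in = 4859 / 6438 = 0.755 = 75.5%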